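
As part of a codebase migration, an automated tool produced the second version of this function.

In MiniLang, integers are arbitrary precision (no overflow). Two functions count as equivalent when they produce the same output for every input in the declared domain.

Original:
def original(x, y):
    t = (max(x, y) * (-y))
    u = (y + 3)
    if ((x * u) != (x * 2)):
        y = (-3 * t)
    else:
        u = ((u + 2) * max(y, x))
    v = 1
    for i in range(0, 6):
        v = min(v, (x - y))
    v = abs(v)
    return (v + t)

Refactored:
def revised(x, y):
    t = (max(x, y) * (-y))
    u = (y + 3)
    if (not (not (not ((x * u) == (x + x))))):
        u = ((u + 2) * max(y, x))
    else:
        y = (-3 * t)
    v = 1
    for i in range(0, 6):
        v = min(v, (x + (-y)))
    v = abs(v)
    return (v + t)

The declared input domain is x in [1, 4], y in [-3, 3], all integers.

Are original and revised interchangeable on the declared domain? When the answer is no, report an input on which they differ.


Evaluate both at x=1, y=1.
original: t becomes -1; next u becomes 4; next ((x * u) != (x * 2)) evaluates to true; next y becomes 3; next v becomes 1; next at i=0:; next v becomes -2; next at i=1:; next v becomes -2; next at i=2:; next v becomes -2; next at i=3:; next v becomes -2; next at i=4:; next v becomes -2; next at i=5:; next v becomes -2; next v becomes 2; next final value 1
revised: t becomes -1; next u becomes 4; next (not (not (not ((x * u) == (x + x))))) evaluates to true; next u becomes 6; next v becomes 1; next at i=0:; next v becomes 0; next at i=1:; next v becomes 0; next at i=2:; next v becomes 0; next at i=3:; next v becomes 0; next at i=4:; next v becomes 0; next at i=5:; next v becomes 0; next v becomes 0; next final value -1
1 against -1: the behavior changed.
verdict: not equivalent; witness: x=1, y=1


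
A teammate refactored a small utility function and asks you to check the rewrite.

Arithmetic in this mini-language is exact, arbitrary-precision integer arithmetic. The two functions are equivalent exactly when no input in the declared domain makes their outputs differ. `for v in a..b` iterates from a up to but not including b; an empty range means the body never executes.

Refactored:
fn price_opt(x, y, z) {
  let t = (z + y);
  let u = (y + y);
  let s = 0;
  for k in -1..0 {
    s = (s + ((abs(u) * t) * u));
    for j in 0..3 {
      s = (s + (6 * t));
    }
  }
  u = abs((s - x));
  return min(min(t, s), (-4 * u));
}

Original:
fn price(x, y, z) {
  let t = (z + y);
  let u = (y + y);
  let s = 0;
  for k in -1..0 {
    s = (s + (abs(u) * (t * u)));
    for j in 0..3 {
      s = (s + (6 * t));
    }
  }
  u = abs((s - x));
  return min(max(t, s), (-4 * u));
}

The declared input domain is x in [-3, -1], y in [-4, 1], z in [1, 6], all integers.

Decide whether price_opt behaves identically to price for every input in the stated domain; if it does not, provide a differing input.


x=-2, y=-2, z=1 yields -1 from price but -2 from price_opt.
verdict: not equivalent; witness: x=-2, y=-2, z=1


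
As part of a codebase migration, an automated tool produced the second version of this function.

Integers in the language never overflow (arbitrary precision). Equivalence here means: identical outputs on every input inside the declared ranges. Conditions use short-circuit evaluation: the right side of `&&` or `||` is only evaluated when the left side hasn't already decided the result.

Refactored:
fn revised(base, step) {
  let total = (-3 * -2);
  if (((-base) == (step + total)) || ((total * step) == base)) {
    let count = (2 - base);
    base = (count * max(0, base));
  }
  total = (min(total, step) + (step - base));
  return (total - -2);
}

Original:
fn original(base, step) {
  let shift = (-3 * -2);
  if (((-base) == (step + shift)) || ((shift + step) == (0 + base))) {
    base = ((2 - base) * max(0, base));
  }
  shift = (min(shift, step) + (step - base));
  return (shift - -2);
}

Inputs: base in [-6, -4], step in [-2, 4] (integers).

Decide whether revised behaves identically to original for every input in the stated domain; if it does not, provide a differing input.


There is a counterexample at base=-6, step=-1: 6 on one side, 0 on the other.
original: shift=6, then (((-base) == (step + shift)) || ((shift + step) == (0 + base))) is false, then shift=4, then returns 6
revised: total=6, then (((-base) == (step + total)) || ((total * step) == base)) is true, then count=8, then base=0, then total=-2, then returns 0
verdict: not equivalent; witness: base=-6, step=-1


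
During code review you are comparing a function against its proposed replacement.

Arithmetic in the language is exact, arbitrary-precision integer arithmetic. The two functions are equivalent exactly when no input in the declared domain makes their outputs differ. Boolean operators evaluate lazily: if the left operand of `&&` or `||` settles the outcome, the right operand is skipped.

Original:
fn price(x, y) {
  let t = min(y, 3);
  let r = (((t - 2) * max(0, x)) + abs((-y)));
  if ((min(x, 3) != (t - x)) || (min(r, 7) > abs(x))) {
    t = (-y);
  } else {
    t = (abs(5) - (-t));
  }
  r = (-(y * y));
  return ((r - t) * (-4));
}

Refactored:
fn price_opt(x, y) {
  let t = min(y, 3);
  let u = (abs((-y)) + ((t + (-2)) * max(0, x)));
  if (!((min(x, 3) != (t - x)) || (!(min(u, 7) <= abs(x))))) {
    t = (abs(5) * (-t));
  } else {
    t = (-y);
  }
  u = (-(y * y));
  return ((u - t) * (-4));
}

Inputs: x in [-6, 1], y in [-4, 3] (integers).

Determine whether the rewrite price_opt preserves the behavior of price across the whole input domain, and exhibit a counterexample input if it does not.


There is a counterexample at x=0, y=0: 20 on one side, 0 on the other.
price: t := 0 | r := 0 | ((min(x, 3) != (t - x)) || (min(r, 7) > abs(x))): false | t := 5 | r := 0 | result 20
price_opt: t := 0 | u := 0 | (!((min(x, 3) != (t - x)) || (!(min(u, 7) <= abs(x))))): true | t := 0 | u := 0 | result 0
verdict: not equivalent; witness: x=0, y=0


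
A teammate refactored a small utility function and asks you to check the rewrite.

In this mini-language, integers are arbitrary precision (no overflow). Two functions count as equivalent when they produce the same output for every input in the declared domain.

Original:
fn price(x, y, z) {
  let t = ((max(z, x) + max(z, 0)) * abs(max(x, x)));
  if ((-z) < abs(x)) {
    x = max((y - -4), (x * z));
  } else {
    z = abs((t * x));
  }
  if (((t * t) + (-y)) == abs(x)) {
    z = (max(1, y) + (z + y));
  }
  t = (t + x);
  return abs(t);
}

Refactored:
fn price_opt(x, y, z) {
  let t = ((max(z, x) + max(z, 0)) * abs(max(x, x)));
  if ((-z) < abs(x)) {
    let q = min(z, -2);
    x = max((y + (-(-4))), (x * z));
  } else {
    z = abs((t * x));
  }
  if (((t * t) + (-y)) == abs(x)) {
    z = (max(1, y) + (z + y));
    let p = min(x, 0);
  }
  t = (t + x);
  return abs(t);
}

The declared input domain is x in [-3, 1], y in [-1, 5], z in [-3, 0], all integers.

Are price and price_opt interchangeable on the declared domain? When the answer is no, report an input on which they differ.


The two are interchangeable: local variable names differ, and statement counts differ, and constant usage differs, and min/max/abs usage differs, and arithmetic usage differs, and every declared input agrees.
Spot check at x=0, y=2, z=0 — price: t=0, then ((-z) < abs(x)) is false, then z=0, then (((t * t) + (-y)) == abs(x)) is false, then t=0, then returns 0. price_opt: t=0, then ((-z) < abs(x)) is false, then z=0, then (((t * t) + (-y)) == abs(x)) is false, then t=0, then returns 0. Both give 0.
Sweeping the whole domain (140 inputs) finds no disagreement.
verdict: equivalent


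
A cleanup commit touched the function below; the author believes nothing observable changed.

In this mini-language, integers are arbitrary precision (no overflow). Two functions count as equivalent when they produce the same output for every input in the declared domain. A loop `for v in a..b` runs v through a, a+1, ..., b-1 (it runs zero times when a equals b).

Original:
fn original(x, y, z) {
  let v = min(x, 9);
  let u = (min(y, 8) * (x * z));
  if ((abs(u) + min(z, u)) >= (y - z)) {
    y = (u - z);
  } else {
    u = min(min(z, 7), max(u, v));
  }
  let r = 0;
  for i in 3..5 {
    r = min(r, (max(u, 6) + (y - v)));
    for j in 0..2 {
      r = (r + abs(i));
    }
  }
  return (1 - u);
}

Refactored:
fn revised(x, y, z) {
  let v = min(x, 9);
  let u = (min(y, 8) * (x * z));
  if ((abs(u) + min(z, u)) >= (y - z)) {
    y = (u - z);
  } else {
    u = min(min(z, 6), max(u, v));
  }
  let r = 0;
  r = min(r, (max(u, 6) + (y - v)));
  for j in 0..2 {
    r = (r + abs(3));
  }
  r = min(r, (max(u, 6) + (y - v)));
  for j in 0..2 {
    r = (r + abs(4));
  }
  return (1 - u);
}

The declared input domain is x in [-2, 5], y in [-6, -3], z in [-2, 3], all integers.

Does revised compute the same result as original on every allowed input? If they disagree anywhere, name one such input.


Although `7` became `6`, no input in the stated domain can expose it.
As a probe, take x=5, y=-6, z=-2: original runs v becomes 5; next u becomes 60; next ((abs(u) + min(z, u)) >= (y - z)) evaluates to true; next y becomes 62; next r becomes 0; next at i=3:; next r becomes 0; next at j=0:; next r becomes 3; next at j=1:; next r becomes 6; next at i=4:; next r becomes 6; next at j=0:; next r becomes 10; next at j=1:; next r becomes 14; next final value -59; revised runs v becomes 5; next u becomes 60; next ((abs(u) + min(z, u)) >= (y - z)) evaluates to true; next y becomes 62; next r becomes 0; next r becomes 0; next at j=0:; next r becomes 3; next at j=1:; next r becomes 6; next r becomes 6; next at j=0:; next r becomes 10; next at j=1:; next r becomes 14; next final value -59; both end at -59.
Checked all 192 inputs in the declared domain: the outputs agree on every one.
verdict: equivalent


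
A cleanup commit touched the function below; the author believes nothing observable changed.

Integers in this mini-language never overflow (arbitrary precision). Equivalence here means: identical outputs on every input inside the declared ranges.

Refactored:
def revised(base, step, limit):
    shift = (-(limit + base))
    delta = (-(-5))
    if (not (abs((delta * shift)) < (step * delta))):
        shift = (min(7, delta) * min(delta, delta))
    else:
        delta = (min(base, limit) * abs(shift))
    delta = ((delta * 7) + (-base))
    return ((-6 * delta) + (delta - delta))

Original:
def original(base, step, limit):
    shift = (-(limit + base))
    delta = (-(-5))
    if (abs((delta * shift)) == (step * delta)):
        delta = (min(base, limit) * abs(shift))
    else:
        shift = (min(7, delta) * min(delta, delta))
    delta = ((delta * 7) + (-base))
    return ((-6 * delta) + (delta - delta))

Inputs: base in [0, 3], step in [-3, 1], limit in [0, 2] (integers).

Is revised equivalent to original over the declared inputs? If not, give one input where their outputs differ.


Input base=0, step=0, limit=0: 0 from original versus -210 from revised.
verdict: not equivalent; witness: base=0, step=0, limit=0


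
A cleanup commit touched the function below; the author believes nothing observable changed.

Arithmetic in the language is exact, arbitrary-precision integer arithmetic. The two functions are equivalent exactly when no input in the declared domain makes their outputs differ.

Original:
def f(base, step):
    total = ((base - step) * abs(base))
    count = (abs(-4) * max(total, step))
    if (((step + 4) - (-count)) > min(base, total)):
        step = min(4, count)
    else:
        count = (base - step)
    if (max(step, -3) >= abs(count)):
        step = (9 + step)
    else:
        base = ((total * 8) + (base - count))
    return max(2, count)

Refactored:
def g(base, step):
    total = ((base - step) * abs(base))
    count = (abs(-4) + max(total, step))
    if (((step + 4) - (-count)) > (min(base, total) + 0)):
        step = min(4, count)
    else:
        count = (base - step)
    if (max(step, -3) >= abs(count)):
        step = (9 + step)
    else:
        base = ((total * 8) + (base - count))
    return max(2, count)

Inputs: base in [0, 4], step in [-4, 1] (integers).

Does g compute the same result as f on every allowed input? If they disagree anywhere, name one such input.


Run the pair on base=0, step=-3.
f: total = 0; count = 0; (((step + 4) - (-count)) > min(base, total)) -> true; step = 0; (max(step, -3) >= abs(count)) -> true; step = 9; return 2
g: total = 0; count = 4; (((step + 4) - (-count)) > (min(base, total) + 0)) -> true; step = 4; (max(step, -3) >= abs(count)) -> true; step = 13; return 4
2 and 4 differ, so these are not the same function on this domain.
verdict: not equivalent; witness: base=0, step=-3


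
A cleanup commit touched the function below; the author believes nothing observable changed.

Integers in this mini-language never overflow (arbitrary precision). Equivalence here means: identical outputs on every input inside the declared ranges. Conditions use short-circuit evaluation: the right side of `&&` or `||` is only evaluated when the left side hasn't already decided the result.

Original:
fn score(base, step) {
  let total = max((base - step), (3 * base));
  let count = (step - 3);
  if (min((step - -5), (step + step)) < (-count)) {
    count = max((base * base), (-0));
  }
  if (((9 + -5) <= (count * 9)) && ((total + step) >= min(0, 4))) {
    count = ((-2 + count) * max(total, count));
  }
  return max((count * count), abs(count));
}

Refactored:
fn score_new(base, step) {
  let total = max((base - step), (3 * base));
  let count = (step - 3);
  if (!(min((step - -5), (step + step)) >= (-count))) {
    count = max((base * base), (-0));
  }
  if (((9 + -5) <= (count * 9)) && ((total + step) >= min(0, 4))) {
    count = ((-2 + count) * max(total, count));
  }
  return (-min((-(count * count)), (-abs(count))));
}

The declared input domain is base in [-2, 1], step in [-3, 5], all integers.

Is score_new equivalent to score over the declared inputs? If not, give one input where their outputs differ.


Although min/max/abs usage differs; also comparison usage differs; also boolean connective usage differs, 36/36 inputs agree.
verdict: equivalent


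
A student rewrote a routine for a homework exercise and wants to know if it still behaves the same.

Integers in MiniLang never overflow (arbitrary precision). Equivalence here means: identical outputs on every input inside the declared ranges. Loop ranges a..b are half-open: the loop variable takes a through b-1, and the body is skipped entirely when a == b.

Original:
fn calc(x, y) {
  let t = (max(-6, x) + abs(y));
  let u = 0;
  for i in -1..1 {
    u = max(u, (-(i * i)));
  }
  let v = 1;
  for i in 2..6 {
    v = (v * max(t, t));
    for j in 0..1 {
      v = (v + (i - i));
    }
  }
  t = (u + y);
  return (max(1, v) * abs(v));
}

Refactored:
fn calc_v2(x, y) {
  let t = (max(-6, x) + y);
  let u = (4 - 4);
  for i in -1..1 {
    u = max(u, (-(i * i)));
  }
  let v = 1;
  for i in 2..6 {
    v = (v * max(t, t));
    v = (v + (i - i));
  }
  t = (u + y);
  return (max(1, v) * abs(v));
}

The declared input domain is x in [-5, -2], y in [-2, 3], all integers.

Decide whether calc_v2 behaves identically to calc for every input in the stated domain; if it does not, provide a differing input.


There is a counterexample at x=-5, y=-2: 6561 on one side, 5764801 on the other.
calc: t = -3; u = 0; [i=-1]; u = 0; [i=0]; u = 0; v = 1; [i=2]; v = -3; [j=0]; v = -3; [i=3]; v = 9; [j=0]; v = 9; [i=4]; v = -27; [j=0]; v = -27; [i=5]; v = 81; [j=0]; v = 81; t = -2; return 6561
calc_v2: t = -7; u = 0; [i=-1]; u = 0; [i=0]; u = 0; v = 1; [i=2]; v = -7; v = -7; [i=3]; v = 49; v = 49; [i=4]; v = -343; v = -343; [i=5]; v = 2401; v = 2401; t = -2; return 5764801
verdict: not equivalent; witness: x=-5, y=-2


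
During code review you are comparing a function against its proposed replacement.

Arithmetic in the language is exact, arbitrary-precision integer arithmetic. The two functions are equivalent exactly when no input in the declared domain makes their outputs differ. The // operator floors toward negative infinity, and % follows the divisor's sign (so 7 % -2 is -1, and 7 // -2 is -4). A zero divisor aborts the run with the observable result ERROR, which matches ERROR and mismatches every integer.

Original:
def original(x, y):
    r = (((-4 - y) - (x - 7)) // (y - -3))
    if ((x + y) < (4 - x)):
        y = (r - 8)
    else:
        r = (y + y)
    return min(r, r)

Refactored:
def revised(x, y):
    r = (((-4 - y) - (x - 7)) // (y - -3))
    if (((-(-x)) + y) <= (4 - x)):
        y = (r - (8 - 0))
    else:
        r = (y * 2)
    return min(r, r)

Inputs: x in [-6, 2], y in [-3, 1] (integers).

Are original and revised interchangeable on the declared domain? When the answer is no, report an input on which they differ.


Equivalent. One difference looks behavioral, but it never changes the outcome for any declared input.
An exhaustive pass over the 45 declared inputs shows identical outputs.
One worked example (x=-3, y=1) — original: r := 1 | ((x + y) < (4 - x)): true | y := -7 | result 1; revised: r := 1 | (((-(-x)) + y) <= (4 - x)): true | y := -7 | result 1; agreement on 1.
verdict: equivalent


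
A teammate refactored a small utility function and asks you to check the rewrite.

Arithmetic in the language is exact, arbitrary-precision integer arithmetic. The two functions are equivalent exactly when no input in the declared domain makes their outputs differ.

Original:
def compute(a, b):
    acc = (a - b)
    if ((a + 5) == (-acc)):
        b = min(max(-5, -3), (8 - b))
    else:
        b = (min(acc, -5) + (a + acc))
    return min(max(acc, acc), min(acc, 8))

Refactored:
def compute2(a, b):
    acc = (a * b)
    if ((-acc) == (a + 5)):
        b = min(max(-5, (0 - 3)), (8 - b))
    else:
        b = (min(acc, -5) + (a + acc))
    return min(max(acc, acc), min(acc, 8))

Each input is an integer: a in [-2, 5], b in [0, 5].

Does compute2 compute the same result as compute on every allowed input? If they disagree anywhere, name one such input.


Take a=-2, b=0.
compute: acc=-2, then ((a + 5) == (-acc)) is false, then b=-9, then returns -2
compute2: acc=0, then ((-acc) == (a + 5)) is false, then b=-7, then returns 0
-2 != 0, so the rewrite changes behavior.
verdict: not equivalent; witness: a=-2, b=0


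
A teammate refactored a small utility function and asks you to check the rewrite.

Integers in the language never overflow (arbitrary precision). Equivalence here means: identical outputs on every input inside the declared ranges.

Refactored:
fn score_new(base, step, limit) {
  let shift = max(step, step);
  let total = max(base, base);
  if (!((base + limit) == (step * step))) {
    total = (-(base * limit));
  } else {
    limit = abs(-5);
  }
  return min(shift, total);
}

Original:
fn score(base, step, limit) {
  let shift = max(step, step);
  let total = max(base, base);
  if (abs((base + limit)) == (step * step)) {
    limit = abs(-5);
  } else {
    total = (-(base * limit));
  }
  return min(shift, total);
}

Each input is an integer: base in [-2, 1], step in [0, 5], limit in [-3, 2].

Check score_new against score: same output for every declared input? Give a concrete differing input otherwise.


Consider the input base=-2, step=1, limit=1.
score: shift=1, then total=-2, then (abs((base + limit)) == (step * step)) is true, then limit=5, then returns -2
score_new: shift=1, then total=-2, then (!((base + limit) == (step * step))) is true, then total=2, then returns 1
-2 and 1 differ, so these are not the same function on this domain.
verdict: not equivalent; witness: base=-2, step=1, limit=1


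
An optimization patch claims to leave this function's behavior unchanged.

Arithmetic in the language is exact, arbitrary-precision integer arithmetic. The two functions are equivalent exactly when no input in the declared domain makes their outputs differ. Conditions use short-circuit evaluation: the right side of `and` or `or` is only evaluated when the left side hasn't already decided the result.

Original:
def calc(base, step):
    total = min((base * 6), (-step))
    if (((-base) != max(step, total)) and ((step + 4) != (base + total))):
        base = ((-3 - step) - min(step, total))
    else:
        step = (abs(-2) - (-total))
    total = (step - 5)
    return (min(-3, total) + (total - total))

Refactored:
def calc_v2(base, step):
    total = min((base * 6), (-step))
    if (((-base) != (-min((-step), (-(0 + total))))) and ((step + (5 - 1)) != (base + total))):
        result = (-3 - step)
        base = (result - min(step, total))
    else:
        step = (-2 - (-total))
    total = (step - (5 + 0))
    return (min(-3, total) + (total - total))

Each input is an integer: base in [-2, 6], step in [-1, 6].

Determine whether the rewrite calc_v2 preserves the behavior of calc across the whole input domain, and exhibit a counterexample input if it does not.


Take base=-2, step=2.
calc: total=-12, then (((-base) != max(step, total)) and ((step + 4) != (base + total))) is false, then step=-10, then total=-15, then returns -15
calc_v2: total=-12, then (((-base) != (-min((-step), (-(0 + total))))) and ((step + (5 - 1)) != (base + total))) is false, then step=-14, then total=-19, then returns -19
-15 vs -19 — the two versions disagree here.
verdict: not equivalent; witness: base=-2, step=2


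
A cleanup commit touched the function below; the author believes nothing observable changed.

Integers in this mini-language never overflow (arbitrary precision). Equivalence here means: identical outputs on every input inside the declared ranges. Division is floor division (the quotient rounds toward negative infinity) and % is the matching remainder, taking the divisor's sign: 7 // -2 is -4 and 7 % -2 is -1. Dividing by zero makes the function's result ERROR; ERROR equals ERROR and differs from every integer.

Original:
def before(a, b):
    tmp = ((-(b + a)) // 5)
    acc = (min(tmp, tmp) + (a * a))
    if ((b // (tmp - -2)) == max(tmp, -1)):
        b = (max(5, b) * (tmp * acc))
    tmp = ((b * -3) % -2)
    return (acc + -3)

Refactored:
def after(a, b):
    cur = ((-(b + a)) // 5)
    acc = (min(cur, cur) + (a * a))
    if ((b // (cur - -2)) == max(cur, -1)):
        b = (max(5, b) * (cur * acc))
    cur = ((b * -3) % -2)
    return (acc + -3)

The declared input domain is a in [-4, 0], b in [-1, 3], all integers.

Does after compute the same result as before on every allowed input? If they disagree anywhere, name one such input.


Although local variable names differ, 25/25 inputs agree.
verdict: equivalent


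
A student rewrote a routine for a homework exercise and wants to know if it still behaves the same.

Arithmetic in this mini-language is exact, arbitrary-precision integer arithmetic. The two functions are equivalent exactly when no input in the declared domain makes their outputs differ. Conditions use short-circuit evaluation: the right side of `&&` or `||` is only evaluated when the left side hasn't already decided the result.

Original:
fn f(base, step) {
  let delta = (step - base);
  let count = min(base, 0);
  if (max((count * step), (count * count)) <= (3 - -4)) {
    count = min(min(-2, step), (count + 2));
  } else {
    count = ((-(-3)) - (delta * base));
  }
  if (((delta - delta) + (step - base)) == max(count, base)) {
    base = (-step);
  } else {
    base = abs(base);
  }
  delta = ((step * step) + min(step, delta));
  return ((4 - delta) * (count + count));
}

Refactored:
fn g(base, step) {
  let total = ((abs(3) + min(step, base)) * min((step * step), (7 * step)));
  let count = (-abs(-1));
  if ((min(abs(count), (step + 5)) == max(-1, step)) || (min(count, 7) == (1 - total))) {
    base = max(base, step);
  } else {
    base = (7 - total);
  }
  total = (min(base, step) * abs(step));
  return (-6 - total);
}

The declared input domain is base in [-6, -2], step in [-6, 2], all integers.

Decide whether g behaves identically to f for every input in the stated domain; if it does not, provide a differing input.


Input base=-6, step=-6: -156 from f versus 30 from g.
verdict: not equivalent; witness: base=-6, step=-6


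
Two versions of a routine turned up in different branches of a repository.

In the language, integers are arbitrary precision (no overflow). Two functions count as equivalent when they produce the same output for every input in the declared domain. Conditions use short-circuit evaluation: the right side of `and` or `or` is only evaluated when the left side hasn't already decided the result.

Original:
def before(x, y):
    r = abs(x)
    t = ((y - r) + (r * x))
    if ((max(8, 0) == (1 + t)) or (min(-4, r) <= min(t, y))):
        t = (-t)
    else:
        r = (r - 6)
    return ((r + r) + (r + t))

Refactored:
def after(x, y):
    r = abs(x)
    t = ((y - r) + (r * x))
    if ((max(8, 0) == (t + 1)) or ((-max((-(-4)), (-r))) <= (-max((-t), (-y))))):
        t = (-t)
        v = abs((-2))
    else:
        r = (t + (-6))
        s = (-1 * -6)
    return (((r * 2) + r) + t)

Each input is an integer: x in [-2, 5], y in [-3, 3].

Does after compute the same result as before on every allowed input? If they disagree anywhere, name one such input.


x=-2, y=-3 yields -21 from before but -54 from after.
verdict: not equivalent; witness: x=-2, y=-3


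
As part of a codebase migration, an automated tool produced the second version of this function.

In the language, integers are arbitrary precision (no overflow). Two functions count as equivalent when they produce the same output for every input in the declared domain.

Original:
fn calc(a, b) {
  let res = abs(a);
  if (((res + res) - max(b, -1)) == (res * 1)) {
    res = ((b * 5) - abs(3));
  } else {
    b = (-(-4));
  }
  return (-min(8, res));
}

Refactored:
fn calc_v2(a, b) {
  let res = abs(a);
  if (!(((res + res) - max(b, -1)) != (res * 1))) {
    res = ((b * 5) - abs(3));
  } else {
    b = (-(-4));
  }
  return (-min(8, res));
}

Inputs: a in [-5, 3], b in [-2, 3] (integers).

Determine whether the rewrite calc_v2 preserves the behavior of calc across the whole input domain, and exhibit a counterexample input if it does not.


Equivalent — the differences include comparison usage differs; and boolean connective usage differs, yet no declared input distinguishes the two.
Tracing a=3, b=2: calc: res becomes 3; next (((res + res) - max(b, -1)) == (res * 1)) evaluates to false; next b becomes 4; next final value -3 | calc_v2: res becomes 3; next (!(((res + res) - max(b, -1)) != (res * 1))) evaluates to false; next b becomes 4; next final value -3 — matching result -3.
Sweeping the whole domain (54 inputs) finds no disagreement.
verdict: equivalent


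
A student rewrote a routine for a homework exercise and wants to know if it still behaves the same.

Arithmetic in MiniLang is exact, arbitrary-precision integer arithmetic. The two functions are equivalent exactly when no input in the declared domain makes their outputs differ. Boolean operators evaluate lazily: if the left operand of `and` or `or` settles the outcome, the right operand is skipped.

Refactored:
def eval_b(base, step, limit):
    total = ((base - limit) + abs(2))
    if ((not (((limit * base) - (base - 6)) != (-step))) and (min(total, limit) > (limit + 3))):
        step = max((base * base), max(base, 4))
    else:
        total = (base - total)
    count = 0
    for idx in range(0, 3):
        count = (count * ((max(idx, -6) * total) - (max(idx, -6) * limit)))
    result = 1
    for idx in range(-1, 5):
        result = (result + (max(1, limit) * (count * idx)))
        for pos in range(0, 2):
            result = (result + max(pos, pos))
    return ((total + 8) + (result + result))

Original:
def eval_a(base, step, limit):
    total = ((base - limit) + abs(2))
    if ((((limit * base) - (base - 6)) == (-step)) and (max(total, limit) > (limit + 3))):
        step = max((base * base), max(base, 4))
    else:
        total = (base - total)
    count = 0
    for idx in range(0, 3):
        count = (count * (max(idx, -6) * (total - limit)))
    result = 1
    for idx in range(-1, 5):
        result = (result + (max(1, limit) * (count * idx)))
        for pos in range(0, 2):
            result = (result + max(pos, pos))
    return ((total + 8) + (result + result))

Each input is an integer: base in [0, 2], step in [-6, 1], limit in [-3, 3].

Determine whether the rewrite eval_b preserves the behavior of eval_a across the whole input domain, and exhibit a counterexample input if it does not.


Try base=0, step=-6, limit=-3.
eval_a: total := 5 | ((((limit * base) - (base - 6)) == (-step)) and (max(total, limit) > (limit + 3))): true | step := 4 | count := 0 | iter idx=0: | count := 0 | iter idx=1: | count := 0 | iter idx=2: | count := 0 | result := 1 | iter idx=-1: | result := 1 | iter pos=0: | result := 1 | iter pos=1: | result := 2 | iter idx=0: | result := 2 | iter pos=0: | result := 2 | iter pos=1: | result := 3 | iter idx=1: | result := 3 | iter pos=0: | result := 3 | iter pos=1: | result := 4 | iter idx=2: | result := 4 | iter pos=0: | result := 4 | iter pos=1: | result := 5 | iter idx=3: | result := 5 | iter pos=0: | result := 5 | iter pos=1: | result := 6 | iter idx=4: | result := 6 | iter pos=0: | result := 6 | iter pos=1: | result := 7 | result 27
eval_b: total := 5 | ((not (((limit * base) - (base - 6)) != (-step))) and (min(total, limit) > (limit + 3))): false | total := -5 | count := 0 | iter idx=0: | count := 0 | iter idx=1: | count := 0 | iter idx=2: | count := 0 | result := 1 | iter idx=-1: | result := 1 | iter pos=0: | result := 1 | iter pos=1: | result := 2 | iter idx=0: | result := 2 | iter pos=0: | result := 2 | iter pos=1: | result := 3 | iter idx=1: | result := 3 | iter pos=0: | result := 3 | iter pos=1: | result := 4 | iter idx=2: | result := 4 | iter pos=0: | result := 4 | iter pos=1: | result := 5 | iter idx=3: | result := 5 | iter pos=0: | result := 5 | iter pos=1: | result := 6 | iter idx=4: | result := 6 | iter pos=0: | result := 6 | iter pos=1: | result := 7 | result 17
27 against 17: the behavior changed.
verdict: not equivalent; witness: base=0, step=-6, limit=-3


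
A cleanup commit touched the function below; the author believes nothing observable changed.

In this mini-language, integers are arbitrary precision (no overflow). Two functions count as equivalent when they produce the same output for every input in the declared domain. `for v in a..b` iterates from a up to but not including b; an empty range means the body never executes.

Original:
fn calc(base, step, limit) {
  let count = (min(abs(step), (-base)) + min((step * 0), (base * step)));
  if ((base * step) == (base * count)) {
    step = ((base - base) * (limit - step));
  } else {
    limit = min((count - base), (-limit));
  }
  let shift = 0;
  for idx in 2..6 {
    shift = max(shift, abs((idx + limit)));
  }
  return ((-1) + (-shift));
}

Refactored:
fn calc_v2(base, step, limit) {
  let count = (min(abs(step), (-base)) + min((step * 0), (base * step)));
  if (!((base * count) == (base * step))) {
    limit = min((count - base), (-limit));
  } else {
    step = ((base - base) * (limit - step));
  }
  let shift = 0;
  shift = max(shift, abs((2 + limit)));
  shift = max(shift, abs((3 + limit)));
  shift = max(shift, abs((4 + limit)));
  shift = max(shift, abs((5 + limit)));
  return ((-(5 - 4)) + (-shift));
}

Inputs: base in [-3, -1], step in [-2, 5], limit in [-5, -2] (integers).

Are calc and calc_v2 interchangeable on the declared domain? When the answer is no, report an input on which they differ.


The two versions differ — the changes include constant usage differs; and boolean connective usage differs; and local variable names differ; and statement counts differ; and min/max/abs usage differs; and arithmetic usage differs; and loop structure differs.
Spot check at base=-1, step=4, limit=-4 — calc: count=-3, then ((base * step) == (base * count)) is false, then limit=-2, then shift=0, then (idx=2), then shift=0, then (idx=3), then shift=1, then (idx=4), then shift=2, then (idx=5), then shift=3, then returns -4. calc_v2: count=-3, then (!((base * count) == (base * step))) is true, then limit=-2, then shift=0, then shift=0, then shift=1, then shift=2, then shift=3, then returns -4. Both give -4.
Checked all 96 inputs in the declared domain: the outputs agree on every one.
verdict: equivalent


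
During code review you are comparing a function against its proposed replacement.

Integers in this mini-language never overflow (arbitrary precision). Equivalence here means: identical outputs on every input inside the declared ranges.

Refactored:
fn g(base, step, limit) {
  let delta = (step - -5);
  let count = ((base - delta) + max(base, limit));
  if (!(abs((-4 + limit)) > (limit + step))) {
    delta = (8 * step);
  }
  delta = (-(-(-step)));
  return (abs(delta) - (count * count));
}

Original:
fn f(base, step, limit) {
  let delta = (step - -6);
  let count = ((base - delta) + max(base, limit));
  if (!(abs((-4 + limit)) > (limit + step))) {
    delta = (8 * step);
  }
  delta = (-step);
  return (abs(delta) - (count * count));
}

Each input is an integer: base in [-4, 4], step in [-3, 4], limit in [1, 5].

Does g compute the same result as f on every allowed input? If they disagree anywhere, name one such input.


Take base=-4, step=-3, limit=1.
f: delta becomes 3; next count becomes -6; next (!(abs((-4 + limit)) > (limit + step))) evaluates to false; next delta becomes 3; next final value -33
g: delta becomes 2; next count becomes -5; next (!(abs((-4 + limit)) > (limit + step))) evaluates to false; next delta becomes 3; next final value -22
-33 != -22, so the rewrite changes behavior.
verdict: not equivalent; witness: base=-4, step=-3, limit=1


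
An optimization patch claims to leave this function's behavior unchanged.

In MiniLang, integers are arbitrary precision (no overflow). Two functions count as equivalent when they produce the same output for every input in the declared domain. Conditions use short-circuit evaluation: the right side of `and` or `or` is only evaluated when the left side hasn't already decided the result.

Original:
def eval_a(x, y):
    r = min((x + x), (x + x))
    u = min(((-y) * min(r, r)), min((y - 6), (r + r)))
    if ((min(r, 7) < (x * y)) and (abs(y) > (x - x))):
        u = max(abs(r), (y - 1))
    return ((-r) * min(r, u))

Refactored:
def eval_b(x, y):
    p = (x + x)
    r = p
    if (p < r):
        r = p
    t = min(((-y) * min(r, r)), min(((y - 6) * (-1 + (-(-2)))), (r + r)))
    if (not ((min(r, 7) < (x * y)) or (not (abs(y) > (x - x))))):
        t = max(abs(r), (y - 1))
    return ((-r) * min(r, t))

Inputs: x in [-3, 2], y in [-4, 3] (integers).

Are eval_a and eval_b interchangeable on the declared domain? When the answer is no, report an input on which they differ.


x=-3, y=-4 yields -36 from eval_a but -144 from eval_b.
verdict: not equivalent; witness: x=-3, y=-4


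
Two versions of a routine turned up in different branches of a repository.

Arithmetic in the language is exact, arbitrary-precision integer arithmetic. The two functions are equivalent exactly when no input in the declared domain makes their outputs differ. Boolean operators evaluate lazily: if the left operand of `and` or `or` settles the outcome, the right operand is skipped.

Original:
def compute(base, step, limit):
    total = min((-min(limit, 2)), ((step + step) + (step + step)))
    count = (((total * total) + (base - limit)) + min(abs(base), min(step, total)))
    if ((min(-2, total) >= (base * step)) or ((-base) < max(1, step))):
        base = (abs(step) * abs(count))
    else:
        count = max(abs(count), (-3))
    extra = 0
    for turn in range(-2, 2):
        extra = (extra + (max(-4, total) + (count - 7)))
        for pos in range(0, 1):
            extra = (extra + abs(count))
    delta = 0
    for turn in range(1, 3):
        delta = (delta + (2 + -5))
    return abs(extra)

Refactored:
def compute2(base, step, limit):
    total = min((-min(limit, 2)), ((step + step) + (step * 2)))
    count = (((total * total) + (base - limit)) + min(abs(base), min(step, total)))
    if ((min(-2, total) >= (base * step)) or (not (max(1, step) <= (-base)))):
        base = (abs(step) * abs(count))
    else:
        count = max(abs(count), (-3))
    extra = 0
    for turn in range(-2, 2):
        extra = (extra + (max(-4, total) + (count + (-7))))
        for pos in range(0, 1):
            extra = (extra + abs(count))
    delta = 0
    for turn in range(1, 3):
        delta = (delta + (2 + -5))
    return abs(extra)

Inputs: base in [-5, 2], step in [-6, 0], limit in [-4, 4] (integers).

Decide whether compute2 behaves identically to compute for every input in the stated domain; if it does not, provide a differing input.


Equivalent — the differences include boolean connective usage differs, and constant usage differs, and arithmetic usage differs, and comparison usage differs, yet no declared input distinguishes the two.
Tracing base=-3, step=-3, limit=4: compute: total = -12; count = 125; ((min(-2, total) >= (base * step)) or ((-base) < max(1, step))) -> false; count = 125; extra = 0; [turn=-2]; extra = 114; [pos=0]; extra = 239; [turn=-1]; extra = 353; [pos=0]; extra = 478; [turn=0]; extra = 592; [pos=0]; extra = 717; [turn=1]; extra = 831; [pos=0]; extra = 956; delta = 0; [turn=1]; delta = -3; [turn=2]; delta = -6; return 956 | compute2: total = -12; count = 125; ((min(-2, total) >= (base * step)) or (not (max(1, step) <= (-base)))) -> false; count = 125; extra = 0; [turn=-2]; extra = 114; [pos=0]; extra = 239; [turn=-1]; extra = 353; [pos=0]; extra = 478; [turn=0]; extra = 592; [pos=0]; extra = 717; [turn=1]; extra = 831; [pos=0]; extra = 956; delta = 0; [turn=1]; delta = -3; [turn=2]; delta = -6; return 956 — matching result 956.
Checked all 504 inputs in the declared domain: the outputs agree on every one.
verdict: equivalent


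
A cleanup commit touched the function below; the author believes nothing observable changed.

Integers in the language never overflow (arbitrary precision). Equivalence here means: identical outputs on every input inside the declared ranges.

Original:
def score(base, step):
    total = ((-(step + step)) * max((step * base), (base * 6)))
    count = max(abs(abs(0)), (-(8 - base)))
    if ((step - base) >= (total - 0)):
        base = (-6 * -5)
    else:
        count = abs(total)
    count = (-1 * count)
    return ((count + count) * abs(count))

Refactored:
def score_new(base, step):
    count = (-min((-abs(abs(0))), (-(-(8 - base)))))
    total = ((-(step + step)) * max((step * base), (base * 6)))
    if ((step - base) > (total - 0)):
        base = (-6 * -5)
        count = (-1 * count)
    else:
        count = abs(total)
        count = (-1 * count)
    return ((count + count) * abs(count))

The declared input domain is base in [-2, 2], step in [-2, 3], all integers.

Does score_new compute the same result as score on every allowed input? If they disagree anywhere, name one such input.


Try base=-1, step=1.
score: total becomes 2; next count becomes 0; next ((step - base) >= (total - 0)) evaluates to true; next base becomes 30; next count becomes 0; next final value 0
score_new: count becomes 0; next total becomes 2; next ((step - base) > (total - 0)) evaluates to false; next count becomes 2; next count becomes -2; next final value -8
0 != -8, so the rewrite changes behavior.
verdict: not equivalent; witness: base=-1, step=1


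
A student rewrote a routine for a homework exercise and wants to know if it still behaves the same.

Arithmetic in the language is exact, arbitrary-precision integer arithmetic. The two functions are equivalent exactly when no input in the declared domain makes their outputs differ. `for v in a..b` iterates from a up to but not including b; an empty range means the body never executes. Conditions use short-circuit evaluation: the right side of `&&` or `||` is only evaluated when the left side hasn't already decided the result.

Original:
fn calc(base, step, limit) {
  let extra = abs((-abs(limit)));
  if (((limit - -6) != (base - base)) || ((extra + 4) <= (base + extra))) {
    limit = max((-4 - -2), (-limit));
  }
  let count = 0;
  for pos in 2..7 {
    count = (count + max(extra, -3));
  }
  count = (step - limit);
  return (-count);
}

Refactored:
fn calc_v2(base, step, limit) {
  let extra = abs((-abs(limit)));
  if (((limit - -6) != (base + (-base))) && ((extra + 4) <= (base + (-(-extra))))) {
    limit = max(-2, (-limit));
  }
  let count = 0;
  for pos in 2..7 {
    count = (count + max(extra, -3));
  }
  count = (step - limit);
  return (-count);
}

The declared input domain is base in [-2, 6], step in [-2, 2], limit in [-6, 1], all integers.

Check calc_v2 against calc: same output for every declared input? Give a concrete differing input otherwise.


At base=-2, step=-2, limit=-5: calc gives 7, calc_v2 gives -3.
verdict: not equivalent; witness: base=-2, step=-2, limit=-5
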